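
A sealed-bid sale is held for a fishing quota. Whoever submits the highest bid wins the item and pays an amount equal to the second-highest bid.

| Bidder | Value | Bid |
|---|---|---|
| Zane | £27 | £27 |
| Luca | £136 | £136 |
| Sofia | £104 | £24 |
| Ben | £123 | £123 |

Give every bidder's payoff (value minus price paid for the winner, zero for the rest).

Zane £0, Luca £13, Sofia £0, Ben £0.

Ranking the bids: Luca £136; Ben £123; Zane £27; Sofia £24.
Luca has the top bid and wins; the price is the second-highest bid, £123.
Luca's payoff = £136 − £123 = £13. All other bidders lose, so their payoff is 0.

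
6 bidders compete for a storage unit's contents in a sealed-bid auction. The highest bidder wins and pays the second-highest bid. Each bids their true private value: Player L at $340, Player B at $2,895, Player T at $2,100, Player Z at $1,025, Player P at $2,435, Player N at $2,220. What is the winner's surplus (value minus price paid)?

Ordered from highest: Player B $2,895 > Player P $2,435 > Player N $2,220 > Player T $2,100 > Player Z $1,025 > Player L $340.
Player B wins with the top bid and pays the second-highest, $2,435.
Surplus = $2,895 − $2,435 = $460.

$460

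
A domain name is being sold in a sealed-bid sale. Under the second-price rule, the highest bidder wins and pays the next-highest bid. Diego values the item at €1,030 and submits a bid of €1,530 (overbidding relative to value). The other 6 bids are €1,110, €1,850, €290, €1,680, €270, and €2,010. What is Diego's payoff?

Highest competing bid: €2,010.
Diego's bid €1,530 is not the highest, so Diego loses, pays nothing, and earns zero payoff.

Diego's payoff: €0.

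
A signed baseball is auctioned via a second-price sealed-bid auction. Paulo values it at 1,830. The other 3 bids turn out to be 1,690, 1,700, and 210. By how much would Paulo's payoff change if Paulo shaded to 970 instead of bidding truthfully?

-130

The highest competing bid is 1,700.
Bidding truthfully at 1,830: Paulo has the top bid, wins, and pays the second-highest bid 1,700. Payoff = 1,830 − 1,700 = 130.
Bidding 970: the top bid is 1,700 (a rival), so Paulo loses. Payoff = 0.
Change = 0 − 130 = -130.
Deviating from a truthful bid can only lose payoff in a second-price auction — never gain.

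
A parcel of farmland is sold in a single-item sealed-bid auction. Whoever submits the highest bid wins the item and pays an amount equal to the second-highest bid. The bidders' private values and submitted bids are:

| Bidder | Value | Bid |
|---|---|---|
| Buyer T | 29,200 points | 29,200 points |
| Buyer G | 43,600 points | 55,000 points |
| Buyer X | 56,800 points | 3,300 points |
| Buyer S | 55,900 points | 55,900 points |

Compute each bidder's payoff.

Payoffs: Buyer T 0 points, Buyer G 0 points, Buyer X 0 points, Buyer S 900 points.

Sorted high to low: Buyer S 55,900 points, then Buyer G 55,000 points, then Buyer T 29,200 points, then Buyer X 3,300 points.
Buyer S has the top bid and wins; the price is the second-highest bid, 55,000 points.
Buyer S's payoff = 55,900 points − 55,000 points = 900 points. All other bidders lose, so their payoff is 0.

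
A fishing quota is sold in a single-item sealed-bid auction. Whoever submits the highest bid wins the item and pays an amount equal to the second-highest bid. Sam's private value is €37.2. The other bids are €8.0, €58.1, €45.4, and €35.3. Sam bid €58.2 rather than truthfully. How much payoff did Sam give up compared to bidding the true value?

Regret: €20.9.

The highest competing bid is €58.1.
Bidding truthfully at €37.2: the top bid is €58.1 (a rival), so Sam loses. Payoff = €0.0.
Bidding €58.2: Sam has the top bid, wins, and pays the second-highest bid €58.1. Payoff = €37.2 − €58.1 = -€20.9.
Regret = truthful payoff − actual payoff = €0.0 − -€20.9 = €20.9.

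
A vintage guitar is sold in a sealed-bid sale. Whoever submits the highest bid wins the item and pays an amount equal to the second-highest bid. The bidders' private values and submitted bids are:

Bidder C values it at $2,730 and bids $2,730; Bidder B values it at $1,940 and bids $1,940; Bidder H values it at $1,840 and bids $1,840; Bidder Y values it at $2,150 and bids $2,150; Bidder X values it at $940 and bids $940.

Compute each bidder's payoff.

Bids in descending order: Bidder C $2,730 > Bidder Y $2,150 > Bidder B $1,940 > Bidder H $1,840 > Bidder X $940.
Bidder C has the top bid and wins; the price is the second-highest bid, $2,150.
Bidder C's payoff = $2,730 − $2,150 = $580. All other bidders lose, so their payoff is 0.

Payoffs: Bidder C $580, Bidder B $0, Bidder H $0, Bidder Y $0, Bidder X $0.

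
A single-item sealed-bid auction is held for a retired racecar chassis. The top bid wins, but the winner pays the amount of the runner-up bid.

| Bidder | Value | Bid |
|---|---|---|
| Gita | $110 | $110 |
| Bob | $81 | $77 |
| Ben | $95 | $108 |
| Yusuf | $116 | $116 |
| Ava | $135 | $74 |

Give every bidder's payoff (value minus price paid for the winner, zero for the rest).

Ordered from highest: Yusuf $116, then Gita $110, then Ben $108, then Bob $77, then Ava $74.
Yusuf has the top bid and wins; the price is the second-highest bid, $110.
Yusuf's payoff = $116 − $110 = $6. All other bidders lose, so their payoff is 0.

Gita $0, Bob $0, Ben $0, Yusuf $6, Ava $0.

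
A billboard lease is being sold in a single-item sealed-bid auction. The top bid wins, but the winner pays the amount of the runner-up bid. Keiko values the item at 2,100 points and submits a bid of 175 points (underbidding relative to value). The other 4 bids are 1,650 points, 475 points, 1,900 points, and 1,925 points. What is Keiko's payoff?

Payoff = 0 points.

Highest competing bid: 1,925 points.
Keiko's bid 175 points is not the highest, so Keiko loses, pays nothing, and earns zero payoff.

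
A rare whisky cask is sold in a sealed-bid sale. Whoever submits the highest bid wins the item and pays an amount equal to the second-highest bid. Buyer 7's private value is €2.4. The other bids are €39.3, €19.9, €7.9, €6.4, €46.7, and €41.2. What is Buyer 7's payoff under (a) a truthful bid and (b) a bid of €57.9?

The highest competing bid is €46.7.
Bidding truthfully at €2.4: the top bid is €46.7 (a rival), so Buyer 7 loses. Payoff = €0.0.
Bidding €57.9: Buyer 7 has the top bid, wins, and pays the second-highest bid €46.7. Payoff = €2.4 − €46.7 = -€44.3.

Truthful: €0.0; alternative: -€44.3.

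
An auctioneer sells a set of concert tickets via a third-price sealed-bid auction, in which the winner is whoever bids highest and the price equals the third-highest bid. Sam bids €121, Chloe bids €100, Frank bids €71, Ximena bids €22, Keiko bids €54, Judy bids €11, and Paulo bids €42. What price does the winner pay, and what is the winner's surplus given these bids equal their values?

The winner pays €71 for a surplus of €50.

Ranking the bids: Sam €121; Chloe €100; Frank €71; Keiko €54; Paulo €42; Ximena €22; Judy €11.
Sam is the highest bidder, so Sam wins.
Under the third-price rule, the price is the third-highest bid: €71.
Surplus = €121 − €71 = €50.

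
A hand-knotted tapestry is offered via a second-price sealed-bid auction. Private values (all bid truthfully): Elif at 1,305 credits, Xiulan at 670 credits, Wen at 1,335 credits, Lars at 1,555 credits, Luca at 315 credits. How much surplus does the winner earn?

Surplus = 220 credits.

Ordered from highest: Lars 1,555 credits, then Wen 1,335 credits, then Elif 1,305 credits, then Xiulan 670 credits, then Luca 315 credits.
Lars wins with the top bid and pays the second-highest, 1,335 credits.
Surplus = 1,555 credits − 1,335 credits = 220 credits.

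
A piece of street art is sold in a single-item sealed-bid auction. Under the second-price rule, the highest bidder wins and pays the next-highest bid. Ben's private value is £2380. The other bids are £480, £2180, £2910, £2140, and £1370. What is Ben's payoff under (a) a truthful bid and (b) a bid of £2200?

(a) £0  (b) £0

The highest competing bid is £2910.
Bidding truthfully at £2380: the top bid is £2910 (a rival), so Ben loses. Payoff = £0.
Bidding £2200: the top bid is £2910 (a rival), so Ben loses. Payoff = £0.
The bid only affects whether you win, not the price — here both bids land on the same side of the top rival bid, so the deviation is payoff-neutral.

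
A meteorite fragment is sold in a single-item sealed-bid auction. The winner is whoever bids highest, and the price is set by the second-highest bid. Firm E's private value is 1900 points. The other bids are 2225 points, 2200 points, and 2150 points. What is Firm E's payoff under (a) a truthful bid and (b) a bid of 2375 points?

The highest competing bid is 2225 points.
Bidding truthfully at 1900 points: the top bid is 2225 points (a rival), so Firm E loses. Payoff = 0 points.
Bidding 2375 points: Firm E has the top bid, wins, and pays the second-highest bid 2225 points. Payoff = 1900 points − 2225 points = -325 points.
Deviating from a truthful bid can only lose payoff in a second-price auction — never gain.

Truthful: 0 points; alternative: -325 points.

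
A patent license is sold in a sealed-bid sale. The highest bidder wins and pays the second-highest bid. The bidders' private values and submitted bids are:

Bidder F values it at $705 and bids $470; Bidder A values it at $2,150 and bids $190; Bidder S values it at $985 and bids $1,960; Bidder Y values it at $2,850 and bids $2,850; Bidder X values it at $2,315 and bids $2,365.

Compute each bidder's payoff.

Bidder F $0, Bidder A $0, Bidder S $0, Bidder Y $485, Bidder X $0.

Ranking the bids: Bidder Y $2,850; Bidder X $2,365; Bidder S $1,960; Bidder F $470; Bidder A $190.
Bidder Y has the top bid and wins; the price is the second-highest bid, $2,365.
Bidder Y's payoff = $2,850 − $2,365 = $485. All other bidders lose, so their payoff is 0.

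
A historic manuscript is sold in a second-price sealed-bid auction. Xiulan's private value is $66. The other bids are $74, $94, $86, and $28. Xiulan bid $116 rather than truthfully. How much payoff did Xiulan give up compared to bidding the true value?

Regret: $28.

The highest competing bid is $94.
Bidding truthfully at $66: the top bid is $94 (a rival), so Xiulan loses. Payoff = $0.
Bidding $116: Xiulan has the top bid, wins, and pays the second-highest bid $94. Payoff = $66 − $94 = -$28.
Regret = truthful payoff − actual payoff = $0 − -$28 = $28.
This is the dominant-strategy logic: truthful bidding weakly beats any alternative.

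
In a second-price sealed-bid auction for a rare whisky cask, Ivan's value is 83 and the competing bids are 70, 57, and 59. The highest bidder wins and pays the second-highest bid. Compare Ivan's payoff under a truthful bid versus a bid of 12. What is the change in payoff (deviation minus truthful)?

The highest competing bid is 70.
Bidding truthfully at 83: Ivan has the top bid, wins, and pays the second-highest bid 70. Payoff = 83 − 70 = 13.
Bidding 12: the top bid is 70 (a rival), so Ivan loses. Payoff = 0.
Change = 0 − 13 = -13.

-13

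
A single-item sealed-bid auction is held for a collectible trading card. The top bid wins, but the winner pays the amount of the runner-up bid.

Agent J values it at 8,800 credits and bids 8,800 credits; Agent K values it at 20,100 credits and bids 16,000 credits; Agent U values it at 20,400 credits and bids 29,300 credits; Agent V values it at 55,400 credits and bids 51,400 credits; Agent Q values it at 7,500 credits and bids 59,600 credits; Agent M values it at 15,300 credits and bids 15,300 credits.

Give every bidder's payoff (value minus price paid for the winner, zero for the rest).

Agent J 0 credits, Agent K 0 credits, Agent U 0 credits, Agent V 0 credits, Agent Q -43,900 credits, Agent M 0 credits.

Ordered from highest: Agent Q 59,600 credits; Agent V 51,400 credits; Agent U 29,300 credits; Agent K 16,000 credits; Agent M 15,300 credits; Agent J 8,800 credits.
Agent Q has the top bid and wins; the price is the second-highest bid, 51,400 credits.
Agent Q's payoff = 7,500 credits − 51,400 credits = -43,900 credits. All other bidders lose, so their payoff is 0.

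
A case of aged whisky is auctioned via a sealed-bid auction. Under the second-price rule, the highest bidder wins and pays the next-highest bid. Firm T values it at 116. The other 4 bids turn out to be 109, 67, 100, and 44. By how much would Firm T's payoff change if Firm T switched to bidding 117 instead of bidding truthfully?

Change in payoff: 0.

The highest competing bid is 109.
Bidding truthfully at 116: Firm T has the top bid, wins, and pays the second-highest bid 109. Payoff = 116 − 109 = 7.
Bidding 117: Firm T has the top bid, wins, and pays the second-highest bid 109. Payoff = 116 − 109 = 7.
Change = 7 − 7 = 0.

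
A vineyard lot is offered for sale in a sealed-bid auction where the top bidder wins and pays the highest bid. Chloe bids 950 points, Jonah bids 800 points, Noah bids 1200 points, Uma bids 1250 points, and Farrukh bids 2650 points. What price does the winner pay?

Ranking the bids: Farrukh 2650 points, then Uma 1250 points, then Noah 1200 points, then Chloe 950 points, then Jonah 800 points.
Farrukh is the highest bidder, so Farrukh wins.
Under the first-price rule, the price is the highest bid: 2650 points.

Price paid: 2650 points.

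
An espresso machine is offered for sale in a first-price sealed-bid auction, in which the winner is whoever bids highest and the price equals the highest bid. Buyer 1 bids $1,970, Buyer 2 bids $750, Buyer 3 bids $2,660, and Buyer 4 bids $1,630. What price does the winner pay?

Ranking the bids: Buyer 3 $2,660; Buyer 1 $1,970; Buyer 4 $1,630; Buyer 2 $750.
Buyer 3 is the highest bidder, so Buyer 3 wins.
Under the first-price rule, the price is the highest bid: $2,660.

The winner pays $2,660.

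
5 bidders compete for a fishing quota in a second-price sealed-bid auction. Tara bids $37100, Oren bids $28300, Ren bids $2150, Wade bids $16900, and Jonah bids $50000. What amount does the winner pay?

Sorted high to low: Jonah $50000 > Tara $37100 > Oren $28300 > Wade $16900 > Ren $2150.
Jonah has the highest bid, so Jonah wins.
The second-highest bid is $37100, so that is what Jonah pays.

Price paid: $37100.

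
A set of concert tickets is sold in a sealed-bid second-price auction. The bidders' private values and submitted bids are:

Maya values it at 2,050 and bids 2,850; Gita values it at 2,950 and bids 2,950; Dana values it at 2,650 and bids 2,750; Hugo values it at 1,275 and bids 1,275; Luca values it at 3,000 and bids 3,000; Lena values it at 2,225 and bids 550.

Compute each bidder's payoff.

Payoffs: Maya 0, Gita 0, Dana 0, Hugo 0, Luca 50, Lena 0.

Ranking the bids: Luca 3,000, then Gita 2,950, then Maya 2,850, then Dana 2,750, then Hugo 1,275, then Lena 550.
Luca has the top bid and wins; the price is the second-highest bid, 2,950.
Luca's payoff = 3,000 − 2,950 = 50. All other bidders lose, so their payoff is 0.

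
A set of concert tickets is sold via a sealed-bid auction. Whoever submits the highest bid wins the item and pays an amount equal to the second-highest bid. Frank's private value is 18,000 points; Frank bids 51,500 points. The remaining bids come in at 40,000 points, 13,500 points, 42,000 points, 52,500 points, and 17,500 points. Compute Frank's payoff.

Highest competing bid: 52,500 points.
Frank's bid 51,500 points is not the highest, so Frank loses, pays nothing, and earns zero payoff.

0 points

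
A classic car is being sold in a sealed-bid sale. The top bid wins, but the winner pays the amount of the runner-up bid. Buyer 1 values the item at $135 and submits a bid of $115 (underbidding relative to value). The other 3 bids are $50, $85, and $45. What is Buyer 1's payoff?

Highest competing bid: $85.
Buyer 1's bid $115 is the highest overall, so Buyer 1 wins and pays the second-highest bid, $85.
Payoff = value − price = $135 − $85 = $50.

$50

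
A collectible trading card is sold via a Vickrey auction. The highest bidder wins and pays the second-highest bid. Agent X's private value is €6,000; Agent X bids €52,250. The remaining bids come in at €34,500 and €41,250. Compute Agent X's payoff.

Agent X's payoff: -€35,250.

Highest competing bid: €41,250.
Agent X's bid €52,250 is the highest overall, so Agent X wins and pays the second-highest bid, €41,250.
Payoff = value − price = €6,000 − €41,250 = -€35,250.
Overbidding won the item at a price above value — truthful bidding would have avoided this loss.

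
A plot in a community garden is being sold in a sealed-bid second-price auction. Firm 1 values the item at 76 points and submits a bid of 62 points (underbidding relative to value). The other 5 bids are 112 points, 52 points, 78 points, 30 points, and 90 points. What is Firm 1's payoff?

Highest competing bid: 112 points.
Firm 1's bid 62 points is not the highest, so Firm 1 loses, pays nothing, and earns zero payoff.

The bidder's payoff: 0 points.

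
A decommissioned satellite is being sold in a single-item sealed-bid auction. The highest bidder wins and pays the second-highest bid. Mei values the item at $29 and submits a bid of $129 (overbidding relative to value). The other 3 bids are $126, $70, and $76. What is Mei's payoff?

Highest competing bid: $126.
Mei's bid $129 is the highest overall, so Mei wins and pays the second-highest bid, $126.
Payoff = value − price = $29 − $126 = -$97.

Mei's payoff: -$97.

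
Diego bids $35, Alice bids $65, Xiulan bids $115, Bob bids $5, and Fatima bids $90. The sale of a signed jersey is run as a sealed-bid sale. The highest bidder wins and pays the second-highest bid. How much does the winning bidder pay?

Ranking the bids: Xiulan $115; Fatima $90; Alice $65; Diego $35; Bob $5.
Xiulan has the highest bid, so Xiulan wins.
The second-highest bid is $90, so that is what Xiulan pays.

Price paid: $90.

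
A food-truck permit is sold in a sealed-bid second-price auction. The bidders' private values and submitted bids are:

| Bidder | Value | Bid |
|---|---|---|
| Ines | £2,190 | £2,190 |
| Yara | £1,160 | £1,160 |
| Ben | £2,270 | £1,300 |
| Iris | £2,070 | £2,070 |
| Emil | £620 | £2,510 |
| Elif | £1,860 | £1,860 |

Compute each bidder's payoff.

Bids in descending order: Emil £2,510 > Ines £2,190 > Iris £2,070 > Elif £1,860 > Ben £1,300 > Yara £1,160.
Emil has the top bid and wins; the price is the second-highest bid, £2,190.
Emil's payoff = £620 − £2,190 = -£1,570. All other bidders lose, so their payoff is 0.

Ines £0, Yara £0, Ben £0, Iris £0, Emil -£1,570, Elif £0.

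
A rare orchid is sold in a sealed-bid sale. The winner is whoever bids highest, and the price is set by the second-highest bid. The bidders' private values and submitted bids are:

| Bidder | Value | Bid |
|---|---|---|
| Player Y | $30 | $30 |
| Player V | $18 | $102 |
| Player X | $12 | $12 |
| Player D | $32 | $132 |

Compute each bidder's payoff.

Player Y $0, Player V $0, Player X $0, Player D -$70.

Sorted high to low: Player D $132; Player V $102; Player Y $30; Player X $12.
Player D has the top bid and wins; the price is the second-highest bid, $102.
Player D's payoff = $32 − $102 = -$70. All other bidders lose, so their payoff is 0.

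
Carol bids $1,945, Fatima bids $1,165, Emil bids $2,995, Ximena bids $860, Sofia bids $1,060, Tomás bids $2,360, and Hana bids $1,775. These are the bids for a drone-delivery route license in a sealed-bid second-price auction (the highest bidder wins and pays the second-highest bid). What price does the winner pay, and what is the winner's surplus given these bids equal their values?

Sorted high to low: Emil $2,995, then Tomás $2,360, then Carol $1,945, then Hana $1,775, then Fatima $1,165, then Sofia $1,060, then Ximena $860.
Emil is the highest bidder, so Emil wins.
Under the second-price rule, the price is the second-highest bid: $2,360.
Surplus = $2,995 − $2,360 = $635.

Price $2,360; surplus $635.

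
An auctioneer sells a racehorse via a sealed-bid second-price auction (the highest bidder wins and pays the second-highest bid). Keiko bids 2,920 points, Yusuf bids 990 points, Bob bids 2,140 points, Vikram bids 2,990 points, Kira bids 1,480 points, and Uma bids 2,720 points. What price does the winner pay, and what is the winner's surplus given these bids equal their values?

Price 2,920 points; surplus 70 points.

Ordered from highest: Vikram 2,990 points; Keiko 2,920 points; Uma 2,720 points; Bob 2,140 points; Kira 1,480 points; Yusuf 990 points.
Vikram is the highest bidder, so Vikram wins.
Under the second-price rule, the price is the second-highest bid: 2,920 points.
Surplus = 2,990 points − 2,920 points = 70 points.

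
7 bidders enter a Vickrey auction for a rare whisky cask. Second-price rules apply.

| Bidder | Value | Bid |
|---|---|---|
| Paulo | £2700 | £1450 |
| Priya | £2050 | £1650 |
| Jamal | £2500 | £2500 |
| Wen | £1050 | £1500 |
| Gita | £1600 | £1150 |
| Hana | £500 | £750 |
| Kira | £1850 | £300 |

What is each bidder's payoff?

Paulo £0, Priya £0, Jamal £850, Wen £0, Gita £0, Hana £0, Kira £0.

Ranking the bids: Jamal £2500 > Priya £1650 > Wen £1500 > Paulo £1450 > Gita £1150 > Hana £750 > Kira £300.
Jamal has the top bid and wins; the price is the second-highest bid, £1650.
Jamal's payoff = £2500 − £1650 = £850. All other bidders lose, so their payoff is 0.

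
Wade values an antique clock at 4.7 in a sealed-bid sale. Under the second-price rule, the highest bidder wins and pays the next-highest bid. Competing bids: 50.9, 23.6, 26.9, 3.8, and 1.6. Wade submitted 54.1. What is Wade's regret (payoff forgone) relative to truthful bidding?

The highest competing bid is 50.9.
Bidding truthfully at 4.7: the top bid is 50.9 (a rival), so Wade loses. Payoff = 0.0.
Bidding 54.1: Wade has the top bid, wins, and pays the second-highest bid 50.9. Payoff = 4.7 − 50.9 = -46.2.
Regret = truthful payoff − actual payoff = 0.0 − -46.2 = 46.2.
Deviating from a truthful bid can only lose payoff in a second-price auction — never gain.

Regret: 46.2.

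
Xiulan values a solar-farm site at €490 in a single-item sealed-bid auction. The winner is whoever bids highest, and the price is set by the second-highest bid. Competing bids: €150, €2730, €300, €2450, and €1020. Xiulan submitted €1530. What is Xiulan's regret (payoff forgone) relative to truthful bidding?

The highest competing bid is €2730.
Bidding truthfully at €490: the top bid is €2730 (a rival), so Xiulan loses. Payoff = €0.
Bidding €1530: the top bid is €2730 (a rival), so Xiulan loses. Payoff = €0.
Regret = truthful payoff − actual payoff = €0 − €0 = €0.
The bid only affects whether you win, not the price — here both bids land on the same side of the top rival bid, so the deviation is payoff-neutral.

Payoff forgone: €0.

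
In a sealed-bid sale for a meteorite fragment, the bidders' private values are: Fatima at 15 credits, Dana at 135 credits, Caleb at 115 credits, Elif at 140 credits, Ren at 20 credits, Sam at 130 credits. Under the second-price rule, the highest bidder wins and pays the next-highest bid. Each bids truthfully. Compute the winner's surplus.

5 credits

Ranking the bids: Elif 140 credits, then Dana 135 credits, then Sam 130 credits, then Caleb 115 credits, then Ren 20 credits, then Fatima 15 credits.
Elif wins with the top bid and pays the second-highest, 135 credits.
Surplus = 140 credits − 135 credits = 5 credits.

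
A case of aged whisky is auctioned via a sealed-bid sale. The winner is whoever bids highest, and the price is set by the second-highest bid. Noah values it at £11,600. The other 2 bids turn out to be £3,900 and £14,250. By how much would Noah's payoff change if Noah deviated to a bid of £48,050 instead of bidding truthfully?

Change in payoff: -£2,650.

The highest competing bid is £14,250.
Bidding truthfully at £11,600: the top bid is £14,250 (a rival), so Noah loses. Payoff = £0.
Bidding £48,050: Noah has the top bid, wins, and pays the second-highest bid £14,250. Payoff = £11,600 − £14,250 = -£2,650.
Change = -£2,650 − £0 = -£2,650.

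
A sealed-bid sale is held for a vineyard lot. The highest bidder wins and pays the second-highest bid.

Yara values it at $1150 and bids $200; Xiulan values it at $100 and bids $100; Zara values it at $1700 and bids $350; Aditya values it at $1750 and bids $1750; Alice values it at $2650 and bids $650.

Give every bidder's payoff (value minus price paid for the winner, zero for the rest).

Ordered from highest: Aditya $1750; Alice $650; Zara $350; Yara $200; Xiulan $100.
Aditya has the top bid and wins; the price is the second-highest bid, $650.
Aditya's payoff = $1750 − $650 = $1100. All other bidders lose, so their payoff is 0.

Yara $0, Xiulan $0, Zara $0, Aditya $1100, Alice $0.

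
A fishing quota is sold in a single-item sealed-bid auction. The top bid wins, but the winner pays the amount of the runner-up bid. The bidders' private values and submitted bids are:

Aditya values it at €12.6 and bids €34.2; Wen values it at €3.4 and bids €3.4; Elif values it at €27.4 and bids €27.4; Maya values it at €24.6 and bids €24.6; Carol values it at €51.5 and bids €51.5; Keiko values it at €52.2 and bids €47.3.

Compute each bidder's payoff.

Aditya €0.0, Wen €0.0, Elif €0.0, Maya €0.0, Carol €4.2, Keiko €0.0.

Bids in descending order: Carol €51.5; Keiko €47.3; Aditya €34.2; Elif €27.4; Maya €24.6; Wen €3.4.
Carol has the top bid and wins; the price is the second-highest bid, €47.3.
Carol's payoff = €51.5 − €47.3 = €4.2. All other bidders lose, so their payoff is 0.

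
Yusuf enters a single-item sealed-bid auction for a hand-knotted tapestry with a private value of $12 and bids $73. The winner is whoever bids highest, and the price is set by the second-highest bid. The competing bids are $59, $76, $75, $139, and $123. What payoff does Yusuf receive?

Payoff = $0.

Highest competing bid: $139.
Yusuf's bid $73 is not the highest, so Yusuf loses, pays nothing, and earns zero payoff.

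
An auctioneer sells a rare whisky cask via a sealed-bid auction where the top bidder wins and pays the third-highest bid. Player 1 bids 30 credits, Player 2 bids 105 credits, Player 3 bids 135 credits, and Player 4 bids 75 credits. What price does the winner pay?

Sorted high to low: Player 3 135 credits > Player 2 105 credits > Player 4 75 credits > Player 1 30 credits.
Player 3 is the highest bidder, so Player 3 wins.
Under the third-price rule, the price is the third-highest bid: 75 credits.

75 credits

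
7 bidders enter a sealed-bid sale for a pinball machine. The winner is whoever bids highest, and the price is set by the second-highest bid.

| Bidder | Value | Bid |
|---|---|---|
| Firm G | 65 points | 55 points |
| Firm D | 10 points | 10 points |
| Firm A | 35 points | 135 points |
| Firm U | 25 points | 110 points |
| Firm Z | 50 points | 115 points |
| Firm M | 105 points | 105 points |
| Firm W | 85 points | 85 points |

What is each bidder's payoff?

Ordered from highest: Firm A 135 points; Firm Z 115 points; Firm U 110 points; Firm M 105 points; Firm W 85 points; Firm G 55 points; Firm D 10 points.
Firm A has the top bid and wins; the price is the second-highest bid, 115 points.
Firm A's payoff = 35 points − 115 points = -80 points. All other bidders lose, so their payoff is 0.

Firm G 0 points, Firm D 0 points, Firm A -80 points, Firm U 0 points, Firm Z 0 points, Firm M 0 points, Firm W 0 points.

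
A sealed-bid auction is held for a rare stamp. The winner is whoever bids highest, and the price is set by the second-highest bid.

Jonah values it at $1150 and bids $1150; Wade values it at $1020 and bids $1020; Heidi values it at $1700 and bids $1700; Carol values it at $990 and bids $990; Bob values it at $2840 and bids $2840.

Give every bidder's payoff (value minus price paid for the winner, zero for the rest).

Ranking the bids: Bob $2840, then Heidi $1700, then Jonah $1150, then Wade $1020, then Carol $990.
Bob has the top bid and wins; the price is the second-highest bid, $1700.
Bob's payoff = $2840 − $1700 = $1140. All other bidders lose, so their payoff is 0.

Jonah $0, Wade $0, Heidi $0, Carol $0, Bob $1140.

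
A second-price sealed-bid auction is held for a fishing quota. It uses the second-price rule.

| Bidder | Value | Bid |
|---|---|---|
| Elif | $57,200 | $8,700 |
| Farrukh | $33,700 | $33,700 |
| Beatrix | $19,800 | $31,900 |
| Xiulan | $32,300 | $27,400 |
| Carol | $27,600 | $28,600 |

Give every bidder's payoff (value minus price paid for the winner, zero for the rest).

Elif $0, Farrukh $1,800, Beatrix $0, Xiulan $0, Carol $0.

Ranking the bids: Farrukh $33,700; Beatrix $31,900; Carol $28,600; Xiulan $27,400; Elif $8,700.
Farrukh has the top bid and wins; the price is the second-highest bid, $31,900.
Farrukh's payoff = $33,700 − $31,900 = $1,800. All other bidders lose, so their payoff is 0.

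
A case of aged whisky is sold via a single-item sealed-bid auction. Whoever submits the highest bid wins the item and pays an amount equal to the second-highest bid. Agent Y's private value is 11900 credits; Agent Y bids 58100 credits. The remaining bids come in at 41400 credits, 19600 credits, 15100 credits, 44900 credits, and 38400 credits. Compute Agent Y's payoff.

Highest competing bid: 44900 credits.
Agent Y's bid 58100 credits is the highest overall, so Agent Y wins and pays the second-highest bid, 44900 credits.
Payoff = value − price = 11900 credits − 44900 credits = -33000 credits.
Overbidding won the item at a price above value — truthful bidding would have avoided this loss.

Agent Y's payoff: -33000 credits.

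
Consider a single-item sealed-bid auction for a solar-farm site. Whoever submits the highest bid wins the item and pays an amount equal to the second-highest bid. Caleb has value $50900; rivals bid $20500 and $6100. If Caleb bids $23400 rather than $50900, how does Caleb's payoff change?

Change in payoff: $0.

The highest competing bid is $20500.
Bidding truthfully at $50900: Caleb has the top bid, wins, and pays the second-highest bid $20500. Payoff = $50900 − $20500 = $30400.
Bidding $23400: Caleb has the top bid, wins, and pays the second-highest bid $20500. Payoff = $50900 − $20500 = $30400.
Change = $30400 − $30400 = $0.
The bid only affects whether you win, not the price — here both bids land on the same side of the top rival bid, so the deviation is payoff-neutral.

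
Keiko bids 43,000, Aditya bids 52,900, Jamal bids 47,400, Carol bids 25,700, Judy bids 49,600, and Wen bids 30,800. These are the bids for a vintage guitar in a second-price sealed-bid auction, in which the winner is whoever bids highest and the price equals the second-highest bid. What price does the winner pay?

Ranking the bids: Aditya 52,900; Judy 49,600; Jamal 47,400; Keiko 43,000; Wen 30,800; Carol 25,700.
Aditya is the highest bidder, so Aditya wins.
Under the second-price rule, the price is the second-highest bid: 49,600.

The winner pays 49,600.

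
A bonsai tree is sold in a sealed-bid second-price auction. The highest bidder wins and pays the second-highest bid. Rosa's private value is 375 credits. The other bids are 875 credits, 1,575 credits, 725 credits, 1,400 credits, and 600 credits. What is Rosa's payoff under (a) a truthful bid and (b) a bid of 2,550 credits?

The highest competing bid is 1,575 credits.
Bidding truthfully at 375 credits: the top bid is 1,575 credits (a rival), so Rosa loses. Payoff = 0 credits.
Bidding 2,550 credits: Rosa has the top bid, wins, and pays the second-highest bid 1,575 credits. Payoff = 375 credits − 1,575 credits = -1,200 credits.
Deviating from a truthful bid can only lose payoff in a second-price auction — never gain.

Truthful: 0 credits; alternative: -1,200 credits.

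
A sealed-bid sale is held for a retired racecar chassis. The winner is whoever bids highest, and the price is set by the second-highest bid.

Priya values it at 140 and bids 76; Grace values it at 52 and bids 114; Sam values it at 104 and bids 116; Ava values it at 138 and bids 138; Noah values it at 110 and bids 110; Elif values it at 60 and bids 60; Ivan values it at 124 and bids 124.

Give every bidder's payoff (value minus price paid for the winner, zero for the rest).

Ordered from highest: Ava 138; Ivan 124; Sam 116; Grace 114; Noah 110; Priya 76; Elif 60.
Ava has the top bid and wins; the price is the second-highest bid, 124.
Ava's payoff = 138 − 124 = 14. All other bidders lose, so their payoff is 0.

Priya 0, Grace 0, Sam 0, Ava 14, Noah 0, Elif 0, Ivan 0.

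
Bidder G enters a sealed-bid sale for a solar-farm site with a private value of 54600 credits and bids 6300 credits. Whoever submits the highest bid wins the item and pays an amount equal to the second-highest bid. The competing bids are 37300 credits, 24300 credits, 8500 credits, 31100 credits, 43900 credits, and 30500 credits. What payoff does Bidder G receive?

Highest competing bid: 43900 credits.
Bidder G's bid 6300 credits is not the highest, so Bidder G loses, pays nothing, and earns zero payoff.

Payoff = 0 credits.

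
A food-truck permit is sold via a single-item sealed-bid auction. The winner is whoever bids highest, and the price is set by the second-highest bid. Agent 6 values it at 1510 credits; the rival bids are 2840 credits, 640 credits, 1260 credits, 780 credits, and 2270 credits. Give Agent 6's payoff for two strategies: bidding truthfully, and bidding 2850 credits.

The highest competing bid is 2840 credits.
Bidding truthfully at 1510 credits: the top bid is 2840 credits (a rival), so Agent 6 loses. Payoff = 0 credits.
Bidding 2850 credits: Agent 6 has the top bid, wins, and pays the second-highest bid 2840 credits. Payoff = 1510 credits − 2840 credits = -1330 credits.
Deviating from a truthful bid can only lose payoff in a second-price auction — never gain.

(a) 0 credits  (b) -1330 credits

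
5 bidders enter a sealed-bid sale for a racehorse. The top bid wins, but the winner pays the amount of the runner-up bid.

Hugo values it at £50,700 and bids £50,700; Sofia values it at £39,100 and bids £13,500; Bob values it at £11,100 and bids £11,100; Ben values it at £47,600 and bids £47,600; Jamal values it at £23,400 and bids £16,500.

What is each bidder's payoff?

Hugo £3,100, Sofia £0, Bob £0, Ben £0, Jamal £0.

Sorted high to low: Hugo £50,700 > Ben £47,600 > Jamal £16,500 > Sofia £13,500 > Bob £11,100.
Hugo has the top bid and wins; the price is the second-highest bid, £47,600.
Hugo's payoff = £50,700 − £47,600 = £3,100. All other bidders lose, so their payoff is 0.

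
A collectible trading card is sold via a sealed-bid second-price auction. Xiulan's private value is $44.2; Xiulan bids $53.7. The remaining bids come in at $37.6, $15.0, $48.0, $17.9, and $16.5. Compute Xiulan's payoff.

Highest competing bid: $48.0.
Xiulan's bid $53.7 is the highest overall, so Xiulan wins and pays the second-highest bid, $48.0.
Payoff = value − price = $44.2 − $48.0 = -$3.8.
Overbidding won the item at a price above value — truthful bidding would have avoided this loss.

Payoff = -$3.8.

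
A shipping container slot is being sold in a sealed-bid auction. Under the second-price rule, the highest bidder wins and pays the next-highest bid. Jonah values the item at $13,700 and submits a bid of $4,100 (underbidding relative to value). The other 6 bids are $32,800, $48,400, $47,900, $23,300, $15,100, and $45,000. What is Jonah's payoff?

Highest competing bid: $48,400.
Jonah's bid $4,100 is not the highest, so Jonah loses, pays nothing, and earns zero payoff.

Jonah's payoff: $0.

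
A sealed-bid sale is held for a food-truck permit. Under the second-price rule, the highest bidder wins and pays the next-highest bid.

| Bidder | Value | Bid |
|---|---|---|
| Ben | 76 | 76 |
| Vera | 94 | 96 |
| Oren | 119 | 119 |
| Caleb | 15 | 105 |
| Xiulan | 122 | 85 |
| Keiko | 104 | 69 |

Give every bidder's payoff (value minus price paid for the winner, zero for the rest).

Ben 0, Vera 0, Oren 14, Caleb 0, Xiulan 0, Keiko 0.

Ordered from highest: Oren 119; Caleb 105; Vera 96; Xiulan 85; Ben 76; Keiko 69.
Oren has the top bid and wins; the price is the second-highest bid, 105.
Oren's payoff = 119 − 105 = 14. All other bidders lose, so their payoff is 0.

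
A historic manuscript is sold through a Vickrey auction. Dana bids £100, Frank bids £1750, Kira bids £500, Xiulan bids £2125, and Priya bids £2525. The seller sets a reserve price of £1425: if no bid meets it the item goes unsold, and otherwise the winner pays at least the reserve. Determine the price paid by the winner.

The winner pays £2125.

Ordered from highest: Priya £2525, then Xiulan £2125, then Frank £1750, then Kira £500, then Dana £100.
Priya has the highest bid, so Priya wins.
The second-highest bid is £2125, which exceeds the reserve, so that sets the price.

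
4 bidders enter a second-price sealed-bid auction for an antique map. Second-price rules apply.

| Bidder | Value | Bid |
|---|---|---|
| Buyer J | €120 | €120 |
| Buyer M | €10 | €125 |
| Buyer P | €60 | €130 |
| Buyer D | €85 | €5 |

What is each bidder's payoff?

Buyer J €0, Buyer M €0, Buyer P -€65, Buyer D €0.

Ranking the bids: Buyer P €130 > Buyer M €125 > Buyer J €120 > Buyer D €5.
Buyer P has the top bid and wins; the price is the second-highest bid, €125.
Buyer P's payoff = €60 − €125 = -€65. All other bidders lose, so their payoff is 0.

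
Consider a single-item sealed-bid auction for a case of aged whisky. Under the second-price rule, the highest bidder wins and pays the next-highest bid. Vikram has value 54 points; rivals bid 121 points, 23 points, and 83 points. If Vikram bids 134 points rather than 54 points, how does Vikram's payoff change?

The highest competing bid is 121 points.
Bidding truthfully at 54 points: the top bid is 121 points (a rival), so Vikram loses. Payoff = 0 points.
Bidding 134 points: Vikram has the top bid, wins, and pays the second-highest bid 121 points. Payoff = 54 points − 121 points = -67 points.
Change = -67 points − 0 points = -67 points.

Payoff change: -67 points.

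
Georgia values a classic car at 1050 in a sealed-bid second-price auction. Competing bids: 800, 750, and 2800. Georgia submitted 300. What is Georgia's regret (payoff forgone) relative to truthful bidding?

Payoff forgone: 0.

The highest competing bid is 2800.
Bidding truthfully at 1050: the top bid is 2800 (a rival), so Georgia loses. Payoff = 0.
Bidding 300: the top bid is 2800 (a rival), so Georgia loses. Payoff = 0.
Regret = truthful payoff − actual payoff = 0 − 0 = 0.
The bid only affects whether you win, not the price — here both bids land on the same side of the top rival bid, so the deviation is payoff-neutral.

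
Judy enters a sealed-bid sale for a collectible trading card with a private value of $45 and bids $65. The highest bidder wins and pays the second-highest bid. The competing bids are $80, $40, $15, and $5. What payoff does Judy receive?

$0

Highest competing bid: $80.
Judy's bid $65 is not the highest, so Judy loses, pays nothing, and earns zero payoff.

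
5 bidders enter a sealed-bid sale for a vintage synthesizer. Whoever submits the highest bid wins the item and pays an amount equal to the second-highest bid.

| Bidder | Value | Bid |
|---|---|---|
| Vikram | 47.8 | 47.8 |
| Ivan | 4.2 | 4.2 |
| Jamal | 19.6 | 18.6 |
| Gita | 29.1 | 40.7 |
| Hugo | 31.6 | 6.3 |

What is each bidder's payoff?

Vikram 7.1, Ivan 0.0, Jamal 0.0, Gita 0.0, Hugo 0.0.

Bids in descending order: Vikram 47.8; Gita 40.7; Jamal 18.6; Hugo 6.3; Ivan 4.2.
Vikram has the top bid and wins; the price is the second-highest bid, 40.7.
Vikram's payoff = 47.8 − 40.7 = 7.1. All other bidders lose, so their payoff is 0.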